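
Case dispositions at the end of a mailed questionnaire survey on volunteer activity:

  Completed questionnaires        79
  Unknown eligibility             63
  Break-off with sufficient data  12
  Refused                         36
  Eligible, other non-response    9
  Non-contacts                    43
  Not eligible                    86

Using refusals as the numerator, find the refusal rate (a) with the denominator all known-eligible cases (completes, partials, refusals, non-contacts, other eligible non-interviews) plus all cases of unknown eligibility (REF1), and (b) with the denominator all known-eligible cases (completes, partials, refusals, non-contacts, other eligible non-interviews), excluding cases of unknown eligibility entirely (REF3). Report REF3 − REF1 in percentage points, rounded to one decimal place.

Top: 36
Denom: 79 + 12 + 36 + 43 + 9 + 63 = 242
REF1 = 36 / 242 = 0.1488
Denom: 79 + 12 + 36 + 43 + 9 = 179
REF3 = 36 / 179 = 0.2011
Difference = 20.11 − 14.88 = 5.23 percentage points

5.2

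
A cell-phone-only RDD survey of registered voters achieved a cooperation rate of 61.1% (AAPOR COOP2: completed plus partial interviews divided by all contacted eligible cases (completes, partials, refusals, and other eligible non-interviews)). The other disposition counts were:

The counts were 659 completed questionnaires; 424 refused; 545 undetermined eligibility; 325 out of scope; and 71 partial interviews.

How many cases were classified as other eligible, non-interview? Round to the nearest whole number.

41

Numerator: 659 + 71 = 730
COOP2 = 730 / D = 0.611
D = 730 / 0.611 = 1194.8
Rest of base = 1154
other eligible, non-interview = 1194.8 − 1154 ≈ 41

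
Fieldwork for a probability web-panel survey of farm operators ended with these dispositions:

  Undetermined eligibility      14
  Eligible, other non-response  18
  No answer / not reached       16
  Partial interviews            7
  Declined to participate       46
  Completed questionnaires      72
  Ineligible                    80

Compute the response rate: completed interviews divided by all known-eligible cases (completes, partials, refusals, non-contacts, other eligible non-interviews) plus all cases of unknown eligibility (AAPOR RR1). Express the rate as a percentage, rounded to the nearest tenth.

Num = 72
Denom = 72 + 7 + 46 + 16 + 18 + 14 = 173
RR1 = 72 / 173 = 0.4162

41.6%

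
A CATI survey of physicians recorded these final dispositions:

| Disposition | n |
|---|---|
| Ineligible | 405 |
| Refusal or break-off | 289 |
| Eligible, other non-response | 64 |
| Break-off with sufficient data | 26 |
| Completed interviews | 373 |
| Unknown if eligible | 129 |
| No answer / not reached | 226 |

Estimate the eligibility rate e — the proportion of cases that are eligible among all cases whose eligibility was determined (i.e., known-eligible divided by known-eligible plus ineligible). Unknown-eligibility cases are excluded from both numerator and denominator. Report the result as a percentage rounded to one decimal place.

70.7%

Eligible (known) = 373 + 26 + 289 + 226 + 64 = 978
e = 978 / (978 + 405) = 978 / 1383 = 0.7072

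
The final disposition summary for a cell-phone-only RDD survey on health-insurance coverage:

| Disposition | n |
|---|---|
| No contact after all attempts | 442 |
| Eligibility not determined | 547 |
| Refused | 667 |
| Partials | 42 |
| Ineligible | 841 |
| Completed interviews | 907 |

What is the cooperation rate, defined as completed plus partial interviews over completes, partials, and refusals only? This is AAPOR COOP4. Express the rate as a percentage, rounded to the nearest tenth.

Num: 907 + 42 = 949
Base: 907 + 42 + 667 = 1616
COOP4 = 949 / 1616 = 0.5873

58.7%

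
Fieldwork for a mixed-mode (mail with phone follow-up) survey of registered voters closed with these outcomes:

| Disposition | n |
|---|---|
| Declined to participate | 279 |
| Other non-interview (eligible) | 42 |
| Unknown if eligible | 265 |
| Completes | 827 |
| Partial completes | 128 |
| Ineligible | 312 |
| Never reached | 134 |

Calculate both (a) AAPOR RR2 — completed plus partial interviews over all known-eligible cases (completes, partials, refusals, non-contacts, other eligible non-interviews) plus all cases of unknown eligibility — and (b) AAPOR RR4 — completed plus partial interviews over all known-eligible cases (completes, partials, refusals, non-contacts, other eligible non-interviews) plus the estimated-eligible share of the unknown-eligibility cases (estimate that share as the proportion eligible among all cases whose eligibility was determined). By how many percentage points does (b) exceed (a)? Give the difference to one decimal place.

1.7

Top: 827 + 128 = 955
Base: 827 + 128 + 279 + 134 + 42 + 265 = 1675
RR2 = 955 / 1675 = 0.5701
Known eligible: 827 + 128 + 279 + 134 + 42 = 1410
e = 1410 / (1410 + 312) = 1410 / 1722 = 0.8188
Estimated eligible among unknowns: 0.8188 × 265 = 216.98
Base: 1410 + 216.98 = 1626.98
RR4 = 955 / 1626.98 = 0.5870
Difference = 58.70 − 57.01 = 1.69 percentage points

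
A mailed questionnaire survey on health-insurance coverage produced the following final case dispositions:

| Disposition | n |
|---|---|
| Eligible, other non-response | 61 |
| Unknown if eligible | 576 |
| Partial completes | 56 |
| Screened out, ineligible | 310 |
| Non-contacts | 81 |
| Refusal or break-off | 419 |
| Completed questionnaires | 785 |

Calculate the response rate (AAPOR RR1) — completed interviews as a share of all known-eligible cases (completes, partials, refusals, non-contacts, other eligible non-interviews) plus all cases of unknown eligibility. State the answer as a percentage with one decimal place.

39.7%

Numerator = 785
Denominator = 785 + 56 + 419 + 81 + 61 + 576 = 1978
RR1 = 785 / 1978 = 0.3969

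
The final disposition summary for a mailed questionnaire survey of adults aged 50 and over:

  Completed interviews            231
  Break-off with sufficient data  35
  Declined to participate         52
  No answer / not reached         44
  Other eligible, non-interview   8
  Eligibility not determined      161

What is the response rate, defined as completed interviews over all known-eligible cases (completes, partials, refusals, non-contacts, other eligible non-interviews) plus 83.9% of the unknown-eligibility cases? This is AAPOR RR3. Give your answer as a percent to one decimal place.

Numerator = 231
Known eligible = 231 + 35 + 52 + 44 + 8 = 370
e × U = 0.8390 × 161 = 135.08
Denominator = 370 + 135.08 = 505.08
RR3 = 231 / 505.08 = 0.4574

45.7%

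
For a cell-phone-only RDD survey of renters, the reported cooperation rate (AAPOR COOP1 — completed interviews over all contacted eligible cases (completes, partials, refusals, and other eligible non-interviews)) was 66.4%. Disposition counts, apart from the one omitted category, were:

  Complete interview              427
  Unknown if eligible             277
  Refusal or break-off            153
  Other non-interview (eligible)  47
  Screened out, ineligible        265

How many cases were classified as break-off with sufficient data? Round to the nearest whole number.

16

COOP1 = 427 / D = 0.664
D = 427 / 0.664 = 643.1
Remaining denominator categories sum to 627
break-off with sufficient data = 643.1 − 627 ≈ 16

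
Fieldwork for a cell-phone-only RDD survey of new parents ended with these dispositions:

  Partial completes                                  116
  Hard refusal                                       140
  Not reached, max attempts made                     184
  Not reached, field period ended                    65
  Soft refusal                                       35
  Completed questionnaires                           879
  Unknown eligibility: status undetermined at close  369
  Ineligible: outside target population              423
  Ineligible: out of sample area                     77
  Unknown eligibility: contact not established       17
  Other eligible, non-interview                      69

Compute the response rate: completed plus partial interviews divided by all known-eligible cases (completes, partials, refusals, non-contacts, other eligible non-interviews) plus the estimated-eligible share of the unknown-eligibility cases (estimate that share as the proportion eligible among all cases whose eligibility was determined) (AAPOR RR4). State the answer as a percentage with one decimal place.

Refusals = 140 + 35 = 175
Non-contacts = 65 + 184 = 249
Unknown if eligible = 17 + 369 = 386
Out of scope = 423 + 77 = 500
Num = 879 + 116 = 995
Determined eligible = 879 + 116 + 175 + 249 + 69 = 1488
e = 1488 / (1488 + 500) = 1488 / 1988 = 0.7485
e × U = 0.7485 × 386 = 288.92
Denom = 1488 + 288.92 = 1776.92
RR4 = 995 / 1776.92 = 0.5600

56.0%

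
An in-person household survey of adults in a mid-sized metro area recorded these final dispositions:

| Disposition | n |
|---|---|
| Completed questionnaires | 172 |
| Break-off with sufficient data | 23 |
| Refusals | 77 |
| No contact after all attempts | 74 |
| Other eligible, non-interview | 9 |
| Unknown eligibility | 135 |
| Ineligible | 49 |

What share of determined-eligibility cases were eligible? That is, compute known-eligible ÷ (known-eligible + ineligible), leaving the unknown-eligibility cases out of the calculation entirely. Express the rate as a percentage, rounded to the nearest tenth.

87.9%

Determined eligible → 172 + 23 + 77 + 74 + 9 = 355
e = 355 / (355 + 49) = 355 / 404 = 0.8787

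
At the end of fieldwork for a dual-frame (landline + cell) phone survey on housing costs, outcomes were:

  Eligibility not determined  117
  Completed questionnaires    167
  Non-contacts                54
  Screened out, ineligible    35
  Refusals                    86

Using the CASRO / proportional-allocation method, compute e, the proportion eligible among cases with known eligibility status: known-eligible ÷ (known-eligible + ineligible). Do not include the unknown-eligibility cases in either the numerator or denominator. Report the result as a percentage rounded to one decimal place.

89.8%

Eligible (known) → 167 + 86 + 54 = 307
e = 307 / (307 + 35) = 307 / 342 = 0.8977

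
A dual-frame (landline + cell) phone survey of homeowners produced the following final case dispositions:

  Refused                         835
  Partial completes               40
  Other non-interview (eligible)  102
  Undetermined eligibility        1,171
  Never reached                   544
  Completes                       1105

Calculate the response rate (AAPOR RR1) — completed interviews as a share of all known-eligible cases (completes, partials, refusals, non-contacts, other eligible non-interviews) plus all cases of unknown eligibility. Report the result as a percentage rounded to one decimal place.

Top → 1105
Base → 1105 + 40 + 835 + 544 + 102 + 1171 = 3797
RR1 = 1105 / 3797 = 0.2910

29.1%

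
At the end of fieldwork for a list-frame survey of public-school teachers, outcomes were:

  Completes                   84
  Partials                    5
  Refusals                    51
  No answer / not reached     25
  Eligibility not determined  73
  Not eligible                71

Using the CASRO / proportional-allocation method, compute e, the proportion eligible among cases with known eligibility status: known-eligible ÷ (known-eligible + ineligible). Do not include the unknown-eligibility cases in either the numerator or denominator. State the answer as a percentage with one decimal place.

69.9%

Eligible (known) = 84 + 5 + 51 + 25 = 165
e = 165 / (165 + 71) = 165 / 236 = 0.6992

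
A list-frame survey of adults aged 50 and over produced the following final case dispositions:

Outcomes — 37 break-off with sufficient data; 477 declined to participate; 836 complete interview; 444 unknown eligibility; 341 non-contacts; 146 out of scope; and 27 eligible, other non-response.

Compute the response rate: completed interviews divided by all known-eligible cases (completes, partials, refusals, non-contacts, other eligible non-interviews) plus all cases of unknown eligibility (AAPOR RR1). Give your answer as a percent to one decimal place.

Top = 836
Denom = 836 + 37 + 477 + 341 + 27 + 444 = 2162
RR1 = 836 / 2162 = 0.3867

38.7%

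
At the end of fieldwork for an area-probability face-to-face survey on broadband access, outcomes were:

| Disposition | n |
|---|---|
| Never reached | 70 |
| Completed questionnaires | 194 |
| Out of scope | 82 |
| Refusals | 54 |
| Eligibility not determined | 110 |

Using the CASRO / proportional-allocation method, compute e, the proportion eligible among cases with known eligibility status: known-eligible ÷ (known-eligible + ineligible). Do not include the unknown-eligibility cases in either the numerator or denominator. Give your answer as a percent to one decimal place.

Known eligible → 194 + 54 + 70 = 318
e = 318 / (318 + 82) = 318 / 400 = 0.7950

79.5%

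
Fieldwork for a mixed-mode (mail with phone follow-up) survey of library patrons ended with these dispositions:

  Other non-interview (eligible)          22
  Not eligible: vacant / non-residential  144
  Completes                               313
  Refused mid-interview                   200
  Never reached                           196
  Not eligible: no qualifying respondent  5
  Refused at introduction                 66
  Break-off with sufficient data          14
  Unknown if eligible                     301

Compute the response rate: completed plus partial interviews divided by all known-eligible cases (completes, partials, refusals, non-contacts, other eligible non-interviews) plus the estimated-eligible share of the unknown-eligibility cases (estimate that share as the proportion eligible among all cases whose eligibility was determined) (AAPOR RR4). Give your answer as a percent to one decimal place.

Refusals = 66 + 200 = 266
Screened out, ineligible = 5 + 144 = 149
Numerator → 313 + 14 = 327
Known eligible → 313 + 14 + 266 + 196 + 22 = 811
e = 811 / (811 + 149) = 811 / 960 = 0.8448
e × U → 0.8448 × 301 = 254.28
Denominator → 811 + 254.28 = 1065.28
RR4 = 327 / 1065.28 = 0.3070

30.7%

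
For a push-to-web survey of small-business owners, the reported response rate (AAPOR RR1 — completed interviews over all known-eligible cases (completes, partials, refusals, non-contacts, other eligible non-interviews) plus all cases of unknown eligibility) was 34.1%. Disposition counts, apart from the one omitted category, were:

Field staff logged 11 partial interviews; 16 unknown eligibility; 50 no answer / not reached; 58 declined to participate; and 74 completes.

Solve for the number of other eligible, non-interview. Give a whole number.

8

RR1 = 74 / D = 0.341
D = 74 / 0.341 = 217.0
Rest of base = 209
other eligible, non-interview = 217.0 − 209 ≈ 8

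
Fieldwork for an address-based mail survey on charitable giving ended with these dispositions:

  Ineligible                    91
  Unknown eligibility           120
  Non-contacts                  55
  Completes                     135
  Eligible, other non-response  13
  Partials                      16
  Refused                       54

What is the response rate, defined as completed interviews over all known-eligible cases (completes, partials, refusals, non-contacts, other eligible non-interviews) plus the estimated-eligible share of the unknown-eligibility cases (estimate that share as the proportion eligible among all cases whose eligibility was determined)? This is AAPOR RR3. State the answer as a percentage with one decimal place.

Num = 135
Eligible (known) = 135 + 16 + 54 + 55 + 13 = 273
e = 273 / (273 + 91) = 273 / 364 = 0.7500
e × U = 0.7500 × 120 = 90.00
Denom = 273 + 90.00 = 363.00
RR3 = 135 / 363.00 = 0.3719

37.2%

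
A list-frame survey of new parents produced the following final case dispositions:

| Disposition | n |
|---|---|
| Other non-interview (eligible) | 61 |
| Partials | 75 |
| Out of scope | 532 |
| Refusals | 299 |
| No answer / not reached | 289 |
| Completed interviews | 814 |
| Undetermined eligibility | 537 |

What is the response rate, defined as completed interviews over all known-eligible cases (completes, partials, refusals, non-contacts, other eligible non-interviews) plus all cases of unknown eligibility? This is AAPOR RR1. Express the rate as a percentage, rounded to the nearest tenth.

Top → 814
Base → 814 + 75 + 299 + 289 + 61 + 537 = 2075
RR1 = 814 / 2075 = 0.3923

39.2%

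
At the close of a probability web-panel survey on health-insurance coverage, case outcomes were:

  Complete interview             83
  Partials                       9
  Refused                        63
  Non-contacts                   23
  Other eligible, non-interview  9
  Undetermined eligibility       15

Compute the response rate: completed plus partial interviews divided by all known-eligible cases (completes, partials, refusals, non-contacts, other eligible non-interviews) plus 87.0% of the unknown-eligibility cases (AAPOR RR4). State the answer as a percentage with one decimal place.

46.0%

Numerator = 83 + 9 = 92
Eligible (known) = 83 + 9 + 63 + 23 + 9 = 187
Estimated eligible among unknowns = 0.8700 × 15 = 13.05
Denominator = 187 + 13.05 = 200.05
RR4 = 92 / 200.05 = 0.4599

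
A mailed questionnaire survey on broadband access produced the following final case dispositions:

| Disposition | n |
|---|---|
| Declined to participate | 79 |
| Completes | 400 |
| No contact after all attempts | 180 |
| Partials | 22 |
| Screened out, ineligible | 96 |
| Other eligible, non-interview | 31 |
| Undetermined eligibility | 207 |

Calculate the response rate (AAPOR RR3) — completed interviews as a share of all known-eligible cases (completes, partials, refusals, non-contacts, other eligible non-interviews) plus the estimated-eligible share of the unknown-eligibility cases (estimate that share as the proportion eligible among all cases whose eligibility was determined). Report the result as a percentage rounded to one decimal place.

Num → 400
Determined eligible → 400 + 22 + 79 + 180 + 31 = 712
e = 712 / (712 + 96) = 712 / 808 = 0.8812
Eligible share of unknowns → 0.8812 × 207 = 182.41
Denominator → 712 + 182.41 = 894.41
RR3 = 400 / 894.41 = 0.4472

44.7%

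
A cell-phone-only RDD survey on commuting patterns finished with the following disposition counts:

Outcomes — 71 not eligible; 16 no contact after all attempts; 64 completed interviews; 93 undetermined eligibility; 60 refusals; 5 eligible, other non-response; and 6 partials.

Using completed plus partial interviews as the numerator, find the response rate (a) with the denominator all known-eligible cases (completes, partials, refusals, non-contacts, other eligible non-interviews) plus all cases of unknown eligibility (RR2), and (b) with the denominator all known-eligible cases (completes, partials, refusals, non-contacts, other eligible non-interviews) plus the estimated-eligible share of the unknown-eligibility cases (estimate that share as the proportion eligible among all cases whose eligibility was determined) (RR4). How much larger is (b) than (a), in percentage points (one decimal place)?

Num = 64 + 6 = 70
Base = 64 + 6 + 60 + 16 + 5 + 93 = 244
RR2 = 70 / 244 = 0.2869
Eligible (known) = 64 + 6 + 60 + 16 + 5 = 151
e = 151 / (151 + 71) = 151 / 222 = 0.6802
e × U = 0.6802 × 93 = 63.26
Base = 151 + 63.26 = 214.26
RR4 = 70 / 214.26 = 0.3267
Difference = 32.67 − 28.69 = 3.98 percentage points

4.0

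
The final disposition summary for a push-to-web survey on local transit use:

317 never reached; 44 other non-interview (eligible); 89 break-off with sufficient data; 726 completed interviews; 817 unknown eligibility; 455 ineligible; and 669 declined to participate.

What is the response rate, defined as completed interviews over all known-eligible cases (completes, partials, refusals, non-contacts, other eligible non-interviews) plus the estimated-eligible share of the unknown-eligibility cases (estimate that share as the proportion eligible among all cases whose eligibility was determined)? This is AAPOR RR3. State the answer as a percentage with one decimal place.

Top = 726
Known eligible = 726 + 89 + 669 + 317 + 44 = 1845
e = 1845 / (1845 + 455) = 1845 / 2300 = 0.8022
Estimated eligible among unknowns = 0.8022 × 817 = 655.40
Denom = 1845 + 655.40 = 2500.40
RR3 = 726 / 2500.40 = 0.2904

29.0%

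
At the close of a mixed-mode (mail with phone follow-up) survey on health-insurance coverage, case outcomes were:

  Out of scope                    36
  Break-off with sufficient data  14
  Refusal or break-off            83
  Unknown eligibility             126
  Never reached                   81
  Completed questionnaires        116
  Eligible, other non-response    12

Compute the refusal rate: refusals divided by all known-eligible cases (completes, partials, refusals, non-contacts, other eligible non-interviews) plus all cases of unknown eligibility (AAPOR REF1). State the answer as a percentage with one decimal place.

19.2%

Numerator: 83
Denominator: 116 + 14 + 83 + 81 + 12 + 126 = 432
REF1 = 83 / 432 = 0.1921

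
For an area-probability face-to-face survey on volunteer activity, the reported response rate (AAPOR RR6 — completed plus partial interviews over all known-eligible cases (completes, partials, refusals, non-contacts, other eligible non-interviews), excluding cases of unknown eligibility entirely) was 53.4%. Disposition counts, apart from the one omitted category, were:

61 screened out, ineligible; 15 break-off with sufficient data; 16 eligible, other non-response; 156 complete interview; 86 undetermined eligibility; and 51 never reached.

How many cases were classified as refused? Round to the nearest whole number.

82

Top: 156 + 15 = 171
RR6 = 171 / D = 0.534
D = 171 / 0.534 = 320.2
Rest of base = 238
refused = 320.2 − 238 ≈ 82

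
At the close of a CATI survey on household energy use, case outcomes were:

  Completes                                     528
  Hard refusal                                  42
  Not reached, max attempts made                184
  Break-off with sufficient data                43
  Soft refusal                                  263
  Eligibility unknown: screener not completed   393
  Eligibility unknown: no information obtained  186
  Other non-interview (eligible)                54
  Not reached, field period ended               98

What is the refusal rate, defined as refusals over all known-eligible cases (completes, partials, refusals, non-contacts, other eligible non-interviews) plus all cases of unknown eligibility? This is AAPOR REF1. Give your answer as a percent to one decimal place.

17.0%

Refused = 42 + 263 = 305
No answer / not reached = 98 + 184 = 282
Unknown if eligible = 393 + 186 = 579
Top → 305
Denominator → 528 + 43 + 305 + 282 + 54 + 579 = 1791
REF1 = 305 / 1791 = 0.1703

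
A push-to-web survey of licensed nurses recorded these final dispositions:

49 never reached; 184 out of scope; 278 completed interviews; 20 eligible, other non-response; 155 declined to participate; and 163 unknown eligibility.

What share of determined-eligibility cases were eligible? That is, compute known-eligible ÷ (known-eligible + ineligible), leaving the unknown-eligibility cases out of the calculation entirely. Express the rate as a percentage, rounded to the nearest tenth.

73.2%

Determined eligible: 278 + 155 + 49 + 20 = 502
e = 502 / (502 + 184) = 502 / 686 = 0.7318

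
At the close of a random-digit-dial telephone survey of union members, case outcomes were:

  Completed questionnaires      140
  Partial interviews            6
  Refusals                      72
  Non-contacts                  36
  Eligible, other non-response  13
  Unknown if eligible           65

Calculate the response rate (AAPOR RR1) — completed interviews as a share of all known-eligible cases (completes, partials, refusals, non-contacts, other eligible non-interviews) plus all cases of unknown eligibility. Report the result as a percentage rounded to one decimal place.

42.2%

Top: 140
Denominator: 140 + 6 + 72 + 36 + 13 + 65 = 332
RR1 = 140 / 332 = 0.4217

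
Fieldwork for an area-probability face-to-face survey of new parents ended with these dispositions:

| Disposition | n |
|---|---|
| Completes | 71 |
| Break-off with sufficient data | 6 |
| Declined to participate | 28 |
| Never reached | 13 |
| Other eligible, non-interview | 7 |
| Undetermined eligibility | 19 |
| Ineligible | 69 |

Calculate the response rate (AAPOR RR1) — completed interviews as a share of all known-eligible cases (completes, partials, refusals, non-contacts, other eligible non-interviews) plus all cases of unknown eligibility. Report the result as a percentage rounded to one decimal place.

49.3%

Top = 71
Base = 71 + 6 + 28 + 13 + 7 + 19 = 144
RR1 = 71 / 144 = 0.4931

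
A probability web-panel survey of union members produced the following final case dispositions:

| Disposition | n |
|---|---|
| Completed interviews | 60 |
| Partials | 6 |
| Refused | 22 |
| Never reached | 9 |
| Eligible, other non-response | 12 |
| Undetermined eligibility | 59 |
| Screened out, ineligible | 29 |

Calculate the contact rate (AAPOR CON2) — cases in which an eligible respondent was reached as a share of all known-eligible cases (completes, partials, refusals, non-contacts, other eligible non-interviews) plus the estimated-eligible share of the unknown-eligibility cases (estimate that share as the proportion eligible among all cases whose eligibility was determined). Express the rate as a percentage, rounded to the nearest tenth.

Num: 60 + 6 + 22 + 12 = 100
Determined eligible: 60 + 6 + 22 + 9 + 12 = 109
e = 109 / (109 + 29) = 109 / 138 = 0.7899
Estimated eligible among unknowns: 0.7899 × 59 = 46.60
Base: 109 + 46.60 = 155.60
CON2 = 100 / 155.60 = 0.6427

64.3%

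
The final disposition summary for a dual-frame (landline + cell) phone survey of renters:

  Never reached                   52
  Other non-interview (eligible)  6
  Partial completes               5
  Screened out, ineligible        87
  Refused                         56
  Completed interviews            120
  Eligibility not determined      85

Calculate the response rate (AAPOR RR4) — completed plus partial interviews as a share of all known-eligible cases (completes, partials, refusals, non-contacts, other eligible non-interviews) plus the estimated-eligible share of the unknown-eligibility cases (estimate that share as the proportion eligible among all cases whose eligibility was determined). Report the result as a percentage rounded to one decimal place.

Num = 120 + 5 = 125
Eligible (known) = 120 + 5 + 56 + 52 + 6 = 239
e = 239 / (239 + 87) = 239 / 326 = 0.7331
Eligible share of unknowns = 0.7331 × 85 = 62.31
Denom = 239 + 62.31 = 301.31
RR4 = 125 / 301.31 = 0.4149

41.5%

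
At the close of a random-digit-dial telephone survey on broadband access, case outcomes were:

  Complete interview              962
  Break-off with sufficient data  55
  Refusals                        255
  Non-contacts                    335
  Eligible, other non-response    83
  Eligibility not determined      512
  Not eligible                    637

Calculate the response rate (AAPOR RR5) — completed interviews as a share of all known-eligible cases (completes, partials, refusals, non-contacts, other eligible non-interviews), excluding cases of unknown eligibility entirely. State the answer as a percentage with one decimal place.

Top = 962
Denominator = 962 + 55 + 255 + 335 + 83 = 1690
RR5 = 962 / 1690 = 0.5692

56.9%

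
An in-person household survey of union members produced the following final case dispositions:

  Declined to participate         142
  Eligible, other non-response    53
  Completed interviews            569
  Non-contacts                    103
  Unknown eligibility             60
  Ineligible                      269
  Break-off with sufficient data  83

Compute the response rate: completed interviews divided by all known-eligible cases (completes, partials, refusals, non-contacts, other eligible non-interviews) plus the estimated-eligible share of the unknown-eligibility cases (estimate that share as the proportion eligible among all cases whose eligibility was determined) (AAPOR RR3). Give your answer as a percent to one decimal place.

Num: 569
Determined eligible: 569 + 83 + 142 + 103 + 53 = 950
e = 950 / (950 + 269) = 950 / 1219 = 0.7793
Eligible share of unknowns: 0.7793 × 60 = 46.76
Base: 950 + 46.76 = 996.76
RR3 = 569 / 996.76 = 0.5708

57.1%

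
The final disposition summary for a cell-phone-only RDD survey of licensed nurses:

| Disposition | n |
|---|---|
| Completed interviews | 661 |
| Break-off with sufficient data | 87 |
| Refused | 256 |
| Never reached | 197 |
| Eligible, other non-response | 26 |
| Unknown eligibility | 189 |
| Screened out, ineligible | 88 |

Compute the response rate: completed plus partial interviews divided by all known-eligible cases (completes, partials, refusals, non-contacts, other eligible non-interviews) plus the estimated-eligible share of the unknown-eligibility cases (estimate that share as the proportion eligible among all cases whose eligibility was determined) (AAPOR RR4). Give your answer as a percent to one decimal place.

53.3%

Top → 661 + 87 = 748
Known eligible → 661 + 87 + 256 + 197 + 26 = 1227
e = 1227 / (1227 + 88) = 1227 / 1315 = 0.9331
Eligible share of unknowns → 0.9331 × 189 = 176.36
Denominator → 1227 + 176.36 = 1403.36
RR4 = 748 / 1403.36 = 0.5330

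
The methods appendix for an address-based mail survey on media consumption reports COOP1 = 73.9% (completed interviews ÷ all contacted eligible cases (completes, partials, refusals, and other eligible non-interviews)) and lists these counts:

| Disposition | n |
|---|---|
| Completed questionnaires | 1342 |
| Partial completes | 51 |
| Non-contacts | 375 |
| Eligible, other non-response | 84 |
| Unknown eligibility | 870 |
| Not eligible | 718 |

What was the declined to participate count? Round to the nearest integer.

339

COOP1 = 1342 / D = 0.739
D = 1342 / 0.739 = 1816.0
Remaining denominator categories sum to 1477
declined to participate = 1816.0 − 1477 ≈ 339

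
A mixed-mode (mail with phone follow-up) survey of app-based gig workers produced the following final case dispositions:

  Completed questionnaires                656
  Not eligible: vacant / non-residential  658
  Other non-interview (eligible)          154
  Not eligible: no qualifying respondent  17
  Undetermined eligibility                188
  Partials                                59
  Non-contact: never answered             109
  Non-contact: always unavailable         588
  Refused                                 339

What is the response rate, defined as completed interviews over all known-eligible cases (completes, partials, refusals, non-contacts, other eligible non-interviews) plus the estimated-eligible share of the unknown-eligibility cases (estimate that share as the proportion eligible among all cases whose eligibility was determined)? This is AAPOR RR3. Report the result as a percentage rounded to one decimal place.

32.1%

No answer / not reached = 109 + 588 = 697
Ineligible = 17 + 658 = 675
Numerator → 656
Determined eligible → 656 + 59 + 339 + 697 + 154 = 1905
e = 1905 / (1905 + 675) = 1905 / 2580 = 0.7384
Eligible share of unknowns → 0.7384 × 188 = 138.82
Denominator → 1905 + 138.82 = 2043.82
RR3 = 656 / 2043.82 = 0.3210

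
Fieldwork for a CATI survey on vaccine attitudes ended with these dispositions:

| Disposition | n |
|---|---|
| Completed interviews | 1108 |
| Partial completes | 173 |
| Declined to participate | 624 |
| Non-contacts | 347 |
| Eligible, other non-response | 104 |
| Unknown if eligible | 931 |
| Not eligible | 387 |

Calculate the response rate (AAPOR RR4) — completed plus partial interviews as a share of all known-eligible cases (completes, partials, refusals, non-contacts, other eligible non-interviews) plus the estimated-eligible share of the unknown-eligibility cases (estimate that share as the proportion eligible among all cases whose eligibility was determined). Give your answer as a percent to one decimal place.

Num = 1108 + 173 = 1281
Known eligible = 1108 + 173 + 624 + 347 + 104 = 2356
e = 2356 / (2356 + 387) = 2356 / 2743 = 0.8589
Eligible share of unknowns = 0.8589 × 931 = 799.64
Denom = 2356 + 799.64 = 3155.64
RR4 = 1281 / 3155.64 = 0.4059

40.6%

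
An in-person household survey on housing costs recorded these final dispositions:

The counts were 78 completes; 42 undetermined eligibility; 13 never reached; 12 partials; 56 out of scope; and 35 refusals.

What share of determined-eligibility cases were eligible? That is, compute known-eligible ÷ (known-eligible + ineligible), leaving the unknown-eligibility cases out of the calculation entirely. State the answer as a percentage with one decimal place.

Eligible (known) = 78 + 12 + 35 + 13 = 138
e = 138 / (138 + 56) = 138 / 194 = 0.7113

71.1%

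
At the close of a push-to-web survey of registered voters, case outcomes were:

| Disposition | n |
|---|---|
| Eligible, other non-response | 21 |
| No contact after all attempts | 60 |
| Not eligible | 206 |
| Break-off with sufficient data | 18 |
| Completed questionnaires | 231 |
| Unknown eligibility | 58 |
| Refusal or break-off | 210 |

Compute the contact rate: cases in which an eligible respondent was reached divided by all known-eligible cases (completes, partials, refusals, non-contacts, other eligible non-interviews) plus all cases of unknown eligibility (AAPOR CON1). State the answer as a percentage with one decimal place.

Num: 231 + 18 + 210 + 21 = 480
Base: 231 + 18 + 210 + 60 + 21 + 58 = 598
CON1 = 480 / 598 = 0.8027

80.3%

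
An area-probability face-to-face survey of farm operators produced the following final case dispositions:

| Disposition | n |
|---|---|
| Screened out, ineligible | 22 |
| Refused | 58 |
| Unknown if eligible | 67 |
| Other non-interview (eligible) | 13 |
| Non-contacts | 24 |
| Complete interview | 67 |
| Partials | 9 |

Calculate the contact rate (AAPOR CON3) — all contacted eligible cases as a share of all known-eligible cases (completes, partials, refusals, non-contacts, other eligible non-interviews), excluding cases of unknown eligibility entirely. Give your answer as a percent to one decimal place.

Numerator = 67 + 9 + 58 + 13 = 147
Denominator = 67 + 9 + 58 + 24 + 13 = 171
CON3 = 147 / 171 = 0.8596

86.0%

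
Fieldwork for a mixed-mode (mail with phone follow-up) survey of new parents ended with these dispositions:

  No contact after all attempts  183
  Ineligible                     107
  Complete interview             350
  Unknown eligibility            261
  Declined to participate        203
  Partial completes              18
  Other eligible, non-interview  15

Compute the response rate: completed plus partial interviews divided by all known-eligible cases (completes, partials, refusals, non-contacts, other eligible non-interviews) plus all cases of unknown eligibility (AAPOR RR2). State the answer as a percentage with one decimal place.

35.7%

Num: 350 + 18 = 368
Denominator: 350 + 18 + 203 + 183 + 15 + 261 = 1030
RR2 = 368 / 1030 = 0.3573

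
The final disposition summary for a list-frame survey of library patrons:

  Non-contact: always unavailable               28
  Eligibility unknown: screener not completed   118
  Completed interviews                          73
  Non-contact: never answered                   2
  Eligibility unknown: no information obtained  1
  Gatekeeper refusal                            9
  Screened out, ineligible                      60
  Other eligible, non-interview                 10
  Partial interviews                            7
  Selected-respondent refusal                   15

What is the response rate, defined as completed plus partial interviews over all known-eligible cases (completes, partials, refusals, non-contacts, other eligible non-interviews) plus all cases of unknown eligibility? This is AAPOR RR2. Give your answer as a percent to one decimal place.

Refusals = 9 + 15 = 24
Never reached = 2 + 28 = 30
Unknown eligibility = 118 + 1 = 119
Top = 73 + 7 = 80
Denom = 73 + 7 + 24 + 30 + 10 + 119 = 263
RR2 = 80 / 263 = 0.3042

30.4%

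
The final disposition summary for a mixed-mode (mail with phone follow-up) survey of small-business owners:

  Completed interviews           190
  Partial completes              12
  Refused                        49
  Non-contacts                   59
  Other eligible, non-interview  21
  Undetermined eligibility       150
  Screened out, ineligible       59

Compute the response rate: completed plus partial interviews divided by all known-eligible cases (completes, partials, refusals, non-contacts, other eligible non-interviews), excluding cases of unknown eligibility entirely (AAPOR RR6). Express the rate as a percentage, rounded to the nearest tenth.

61.0%

Numerator: 190 + 12 = 202
Denominator: 190 + 12 + 49 + 59 + 21 = 331
RR6 = 202 / 331 = 0.6103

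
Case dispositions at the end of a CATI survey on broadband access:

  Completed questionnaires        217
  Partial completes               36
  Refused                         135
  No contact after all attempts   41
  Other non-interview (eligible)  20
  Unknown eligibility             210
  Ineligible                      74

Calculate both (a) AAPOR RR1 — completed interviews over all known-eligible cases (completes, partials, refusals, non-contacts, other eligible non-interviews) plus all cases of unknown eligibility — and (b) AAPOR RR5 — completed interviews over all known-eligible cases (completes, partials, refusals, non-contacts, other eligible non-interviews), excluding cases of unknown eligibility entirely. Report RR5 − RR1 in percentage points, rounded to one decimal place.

Numerator → 217
Base → 217 + 36 + 135 + 41 + 20 + 210 = 659
RR1 = 217 / 659 = 0.3293
Base → 217 + 36 + 135 + 41 + 20 = 449
RR5 = 217 / 449 = 0.4833
Difference = 48.33 − 32.93 = 15.40 percentage points

15.4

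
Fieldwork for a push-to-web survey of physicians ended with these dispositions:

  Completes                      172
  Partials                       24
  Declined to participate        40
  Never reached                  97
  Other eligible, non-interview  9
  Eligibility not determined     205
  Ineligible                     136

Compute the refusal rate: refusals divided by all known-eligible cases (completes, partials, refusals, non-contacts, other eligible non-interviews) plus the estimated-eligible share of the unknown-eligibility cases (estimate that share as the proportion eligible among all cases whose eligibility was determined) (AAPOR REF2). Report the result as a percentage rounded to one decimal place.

8.2%

Num = 40
Determined eligible = 172 + 24 + 40 + 97 + 9 = 342
e = 342 / (342 + 136) = 342 / 478 = 0.7155
Eligible share of unknowns = 0.7155 × 205 = 146.68
Base = 342 + 146.68 = 488.68
REF2 = 40 / 488.68 = 0.0819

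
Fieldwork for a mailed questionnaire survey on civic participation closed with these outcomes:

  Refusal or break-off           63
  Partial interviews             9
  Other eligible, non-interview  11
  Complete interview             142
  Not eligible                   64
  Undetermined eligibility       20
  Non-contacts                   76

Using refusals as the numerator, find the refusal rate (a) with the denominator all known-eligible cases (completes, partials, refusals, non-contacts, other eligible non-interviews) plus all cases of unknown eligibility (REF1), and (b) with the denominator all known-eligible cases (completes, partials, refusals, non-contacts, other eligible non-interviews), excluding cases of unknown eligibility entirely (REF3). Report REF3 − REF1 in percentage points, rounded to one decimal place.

Num: 63
Denominator: 142 + 9 + 63 + 76 + 11 + 20 = 321
REF1 = 63 / 321 = 0.1963
Denominator: 142 + 9 + 63 + 76 + 11 = 301
REF3 = 63 / 301 = 0.2093
Difference = 20.93 − 19.63 = 1.30 percentage points

1.3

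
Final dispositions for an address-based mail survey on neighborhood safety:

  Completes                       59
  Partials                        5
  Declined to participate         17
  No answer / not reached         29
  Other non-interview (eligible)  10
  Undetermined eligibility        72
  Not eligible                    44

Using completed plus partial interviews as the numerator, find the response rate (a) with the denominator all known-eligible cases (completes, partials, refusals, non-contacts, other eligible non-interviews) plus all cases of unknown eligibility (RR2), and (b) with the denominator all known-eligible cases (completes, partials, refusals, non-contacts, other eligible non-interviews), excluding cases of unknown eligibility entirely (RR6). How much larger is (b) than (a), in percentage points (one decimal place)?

Numerator: 59 + 5 = 64
Denom: 59 + 5 + 17 + 29 + 10 + 72 = 192
RR2 = 64 / 192 = 0.3333
Denom: 59 + 5 + 17 + 29 + 10 = 120
RR6 = 64 / 120 = 0.5333
Difference = 53.33 − 33.33 = 20.00 percentage points

20.0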